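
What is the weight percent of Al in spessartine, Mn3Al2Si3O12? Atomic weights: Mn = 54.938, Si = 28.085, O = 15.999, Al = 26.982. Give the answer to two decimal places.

10.90 mass %

Formula mass = 3*54.938 + 2*26.982 + 3*28.085 + 12*15.999 = 495.021 g/mol, of which 53.964 g is Al.
So Al makes up 53.964/495.021 = 0.1090 of the mass, i.e. 10.90%.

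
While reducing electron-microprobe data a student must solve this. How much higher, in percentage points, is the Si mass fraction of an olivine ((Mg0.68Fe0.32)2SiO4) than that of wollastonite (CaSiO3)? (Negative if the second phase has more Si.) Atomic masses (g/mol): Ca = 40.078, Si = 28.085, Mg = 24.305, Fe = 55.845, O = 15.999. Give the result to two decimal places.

-6.72 percentage points

M((Mg0.68Fe0.32)2SiO4) = 160.877 g/mol, so wt% Si = 28.085/160.877 × 100 = 17.46%.
M(CaSiO3) = 116.160 g/mol, so wt% Si = 28.085/116.160 × 100 = 24.18%.
17.46 − 24.18 = -6.72 pp.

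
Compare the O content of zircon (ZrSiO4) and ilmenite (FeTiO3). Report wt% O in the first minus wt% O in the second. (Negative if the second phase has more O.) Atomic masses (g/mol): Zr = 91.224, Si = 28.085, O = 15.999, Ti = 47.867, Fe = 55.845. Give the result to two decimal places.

3.27 percentage points

First mineral: 63.996 g O in 183.305 g formula = 34.91 wt% O.
Second mineral: 47.997 g O in 151.709 g formula = 31.64 wt% O.
34.91% − 31.64% gives a difference of 3.27 percentage points.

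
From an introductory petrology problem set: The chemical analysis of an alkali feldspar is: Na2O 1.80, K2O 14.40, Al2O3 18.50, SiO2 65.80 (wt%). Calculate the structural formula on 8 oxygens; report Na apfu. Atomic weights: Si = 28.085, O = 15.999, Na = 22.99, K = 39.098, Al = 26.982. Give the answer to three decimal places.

0.159 Na apfu

Na2O (M=61.979): mol = 0.02904; Na = 0.05808, O = 0.02904.
K2O (M=94.195): mol = 0.15287; K = 0.30574, O = 0.15287.
Al2O3 (M=101.961): mol = 0.18144; Al = 0.36288, O = 0.54432.
SiO2 (M=60.083): mol = 1.09515; Si = 1.09515, O = 2.19030.
ΣO = 2.91653; factor = 8/ΣO = 2.74299.
Na apfu = 0.05808 × 2.74299 = 0.159.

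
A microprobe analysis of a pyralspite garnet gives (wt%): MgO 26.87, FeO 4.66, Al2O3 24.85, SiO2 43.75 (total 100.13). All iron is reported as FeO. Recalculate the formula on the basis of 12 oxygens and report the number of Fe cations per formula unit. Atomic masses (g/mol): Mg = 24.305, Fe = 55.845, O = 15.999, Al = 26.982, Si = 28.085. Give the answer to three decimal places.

26.87 wt% MgO ÷ 40.304 g/mol = 0.66668 mol, giving 0.66668 Mg and 0.66668 O.
4.66 wt% FeO ÷ 71.844 g/mol = 0.06486 mol, giving 0.06486 Fe and 0.06486 O.
24.85 wt% Al2O3 ÷ 101.961 g/mol = 0.24372 mol, giving 0.48744 Al and 0.73116 O.
43.75 wt% SiO2 ÷ 60.083 g/mol = 0.72816 mol, giving 0.72816 Si and 1.45632 O.
Oxygen sums to 2.91902; scaling by 12/2.91902 = 4.11097 puts the formula on 12 O.
Fe: 0.06486 × 4.11097 = 0.267 atoms per formula unit.

0.267 Fe apfu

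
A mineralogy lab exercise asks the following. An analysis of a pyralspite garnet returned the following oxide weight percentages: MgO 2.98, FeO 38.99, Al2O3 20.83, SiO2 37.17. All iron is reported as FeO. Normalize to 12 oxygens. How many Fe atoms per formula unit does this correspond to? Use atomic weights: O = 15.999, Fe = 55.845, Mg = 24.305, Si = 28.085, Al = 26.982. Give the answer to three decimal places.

2.640 Fe apfu

MgO (M=40.304): mol = 0.07394; Mg = 0.07394, O = 0.07394.
FeO (M=71.844): mol = 0.54270; Fe = 0.54270, O = 0.54270.
Al2O3 (M=101.961): mol = 0.20429; Al = 0.40858, O = 0.61287.
SiO2 (M=60.083): mol = 0.61864; Si = 0.61864, O = 1.23728.
ΣO = 2.46679; factor = 12/ΣO = 4.86462.
Fe apfu = 0.54270 × 4.86462 = 2.640.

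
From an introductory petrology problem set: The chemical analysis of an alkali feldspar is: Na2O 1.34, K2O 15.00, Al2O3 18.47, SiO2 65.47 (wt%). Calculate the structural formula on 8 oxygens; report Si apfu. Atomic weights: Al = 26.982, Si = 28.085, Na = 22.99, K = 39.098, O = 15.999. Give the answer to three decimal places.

1.34 wt% Na2O ÷ 61.979 g/mol = 0.02162 mol, giving 0.04324 Na and 0.02162 O.
15.00 wt% K2O ÷ 94.195 g/mol = 0.15924 mol, giving 0.31848 K and 0.15924 O.
18.47 wt% Al2O3 ÷ 101.961 g/mol = 0.18115 mol, giving 0.36230 Al and 0.54345 O.
65.47 wt% SiO2 ÷ 60.083 g/mol = 1.08966 mol, giving 1.08966 Si and 2.17932 O.
Oxygen sums to 2.90363; scaling by 8/2.90363 = 2.75517 puts the formula on 8 O.
Si: 1.08966 × 2.75517 = 3.002 atoms per formula unit.

3.002 Si apfu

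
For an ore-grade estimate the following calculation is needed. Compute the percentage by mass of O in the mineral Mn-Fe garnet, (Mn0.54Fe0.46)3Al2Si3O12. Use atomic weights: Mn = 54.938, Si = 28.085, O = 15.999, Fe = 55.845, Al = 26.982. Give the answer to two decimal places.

Formula mass = 1.62×54.938 + 1.38×55.845 + 2×26.982 + 3×28.085 + 12×15.999 = 496.273 g/mol, of which 191.988 g is O.
So O makes up 191.988/496.273 = 0.3869 of the mass, i.e. 38.69%.

38.69 weight percent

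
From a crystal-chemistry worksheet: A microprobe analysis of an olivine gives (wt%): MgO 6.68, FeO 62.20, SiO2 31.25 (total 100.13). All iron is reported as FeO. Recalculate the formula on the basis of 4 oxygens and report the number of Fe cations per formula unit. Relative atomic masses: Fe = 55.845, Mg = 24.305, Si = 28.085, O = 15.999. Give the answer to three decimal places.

1.672 Fe apfu

MgO (M=40.304): mol = 0.16574; Mg = 0.16574, O = 0.16574.
FeO (M=71.844): mol = 0.86576; Fe = 0.86576, O = 0.86576.
SiO2 (M=60.083): mol = 0.52011; Si = 0.52011, O = 1.04022.
ΣO = 2.07172; factor = 4/ΣO = 1.93076.
Fe apfu = 0.86576 × 1.93076 = 1.672.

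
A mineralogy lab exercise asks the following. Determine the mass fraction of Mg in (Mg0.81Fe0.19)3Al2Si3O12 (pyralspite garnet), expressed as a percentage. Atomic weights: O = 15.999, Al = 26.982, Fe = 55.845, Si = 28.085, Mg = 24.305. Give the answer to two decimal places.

14.03 mass %

Molar mass of (Mg0.81Fe0.19)3Al2Si3O12: 2.43*24.305 + 0.57*55.845 + 2*26.982 + 3*28.085 + 12*15.999 = 421.100 g/mol.
Mass of Mg per formula unit: 2.43 × 24.305 = 59.061 g.
Weight fraction Mg = 59.061 / 421.100 = 0.1403.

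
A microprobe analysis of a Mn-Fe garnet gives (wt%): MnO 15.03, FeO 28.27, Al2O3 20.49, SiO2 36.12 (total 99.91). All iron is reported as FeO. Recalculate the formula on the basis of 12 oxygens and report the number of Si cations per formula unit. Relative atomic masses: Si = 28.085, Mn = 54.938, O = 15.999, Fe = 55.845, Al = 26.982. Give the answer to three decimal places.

2.993 Si apfu

MnO (M=70.937): mol = 0.21188; Mn = 0.21188, O = 0.21188.
FeO (M=71.844): mol = 0.39349; Fe = 0.39349, O = 0.39349.
Al2O3 (M=101.961): mol = 0.20096; Al = 0.40192, O = 0.60288.
SiO2 (M=60.083): mol = 0.60117; Si = 0.60117, O = 1.20234.
ΣO = 2.41059; factor = 12/ΣO = 4.97803.
Si apfu = 0.60117 × 4.97803 = 2.993.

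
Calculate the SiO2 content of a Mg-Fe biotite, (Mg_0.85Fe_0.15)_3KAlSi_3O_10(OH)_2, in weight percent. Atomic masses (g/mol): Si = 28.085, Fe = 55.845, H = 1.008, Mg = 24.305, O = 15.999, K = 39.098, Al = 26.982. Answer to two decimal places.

Molar mass of (Mg_0.85Fe_0.15)_3KAlSi_3O_10(OH)_2 = 2.55×24.305 + 0.45×55.845 + 1×39.098 + 1×26.982 + 3×28.085 + 12×15.999 + 2×1.008 = 431.447 g/mol.
Each formula unit contains 3 Si, equivalent to 3/1 = 3.0000 mol SiO2.
M(SiO2) = 1×28.085 + 2×15.999 = 60.083 g/mol.
Mass of SiO2 per formula unit = 3.0000 × 60.083 = 180.249 g.
SiO2 wt% = 180.249 / 431.447 × 100 = 41.78%.

41.78 wt%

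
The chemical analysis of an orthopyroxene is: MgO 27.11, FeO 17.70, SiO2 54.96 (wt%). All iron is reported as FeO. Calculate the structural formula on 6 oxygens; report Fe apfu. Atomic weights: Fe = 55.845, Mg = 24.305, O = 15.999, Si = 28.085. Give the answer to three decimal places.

MgO: 27.11/40.304 = 0.67264 mol → 0.67264 mol Mg, 0.67264 mol O.
FeO: 17.70/71.844 = 0.24637 mol → 0.24637 mol Fe, 0.24637 mol O.
SiO2: 54.96/60.083 = 0.91473 mol → 0.91473 mol Si, 1.82946 mol O.
Total oxygen = 2.74847 mol. Normalization factor = 6/2.74847 = 2.18303.
Fe per 6 O = 0.24637 × 2.18303 = 0.538.

0.538 Fe apfu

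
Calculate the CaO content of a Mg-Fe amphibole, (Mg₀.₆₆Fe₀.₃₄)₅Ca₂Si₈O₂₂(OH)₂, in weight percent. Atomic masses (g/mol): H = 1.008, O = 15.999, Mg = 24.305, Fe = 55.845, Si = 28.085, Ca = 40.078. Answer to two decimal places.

M((Mg₀.₆₆Fe₀.₃₄)₅Ca₂Si₈O₂₂(OH)₂) = 865.971 g/mol; M(CaO) = 56.077 g/mol.
Moles CaO per formula unit = 2 Ca ÷ 1 = 2.0000.
CaO fraction = (2.0000 × 56.077) / 865.971 = 112.154/865.971 = 0.1295.

12.95 wt%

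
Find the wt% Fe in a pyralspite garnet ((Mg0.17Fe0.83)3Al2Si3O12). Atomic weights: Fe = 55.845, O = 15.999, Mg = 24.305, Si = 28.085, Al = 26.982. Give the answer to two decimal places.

28.87 weight percent

Molar mass of (Mg0.17Fe0.83)3Al2Si3O12: 0.51*24.305 + 2.49*55.845 + 2*26.982 + 3*28.085 + 12*15.999 = 481.657 g/mol.
Mass of Fe per formula unit: 2.49 × 55.845 = 139.054 g.
Weight fraction Fe = 139.054 / 481.657 = 0.2887.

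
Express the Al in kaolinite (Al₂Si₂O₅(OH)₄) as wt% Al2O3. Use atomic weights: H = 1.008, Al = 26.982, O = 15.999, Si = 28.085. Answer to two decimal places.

39.50 wt%

Formula mass = 258.157 g/mol.
2 Al → 1.0000 mol Al2O3 per formula unit; M(Al2O3) = 101.961, so Al2O3 mass = 101.961 g.
101.961/258.157 × 100 = 39.50 wt%.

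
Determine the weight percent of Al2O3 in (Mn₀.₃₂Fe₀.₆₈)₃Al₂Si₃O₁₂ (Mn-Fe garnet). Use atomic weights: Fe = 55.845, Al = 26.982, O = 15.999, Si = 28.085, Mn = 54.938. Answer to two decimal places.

20.52 wt%

M((Mn₀.₃₂Fe₀.₆₈)₃Al₂Si₃O₁₂) = 496.871 g/mol; M(Al2O3) = 101.961 g/mol.
Moles Al2O3 per formula unit = 2 Al ÷ 2 = 1.0000.
Al2O3 fraction = (1.0000 × 101.961) / 496.871 = 101.961/496.871 = 0.2052.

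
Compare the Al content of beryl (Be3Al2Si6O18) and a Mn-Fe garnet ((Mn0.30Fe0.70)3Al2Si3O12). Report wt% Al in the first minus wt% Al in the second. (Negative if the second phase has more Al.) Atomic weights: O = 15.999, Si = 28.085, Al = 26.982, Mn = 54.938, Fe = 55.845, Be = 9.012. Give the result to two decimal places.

M(Be3Al2Si6O18) = 537.492 g/mol, so wt% Al = 53.964/537.492 × 100 = 10.04%.
M((Mn0.30Fe0.70)3Al2Si3O12) = 496.926 g/mol, so wt% Al = 53.964/496.926 × 100 = 10.86%.
10.04 − 10.86 = -0.82 pp.

-0.82 percentage points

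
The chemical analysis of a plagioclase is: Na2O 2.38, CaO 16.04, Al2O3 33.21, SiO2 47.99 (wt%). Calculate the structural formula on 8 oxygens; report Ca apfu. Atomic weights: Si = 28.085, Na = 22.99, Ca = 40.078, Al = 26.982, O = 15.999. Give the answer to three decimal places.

0.789 Ca apfu

Na2O (M=61.979): mol = 0.03840; Na = 0.07680, O = 0.03840.
CaO (M=56.077): mol = 0.28604; Ca = 0.28604, O = 0.28604.
Al2O3 (M=101.961): mol = 0.32571; Al = 0.65142, O = 0.97713.
SiO2 (M=60.083): mol = 0.79873; Si = 0.79873, O = 1.59746.
ΣO = 2.89903; factor = 8/ΣO = 2.75954.
Ca apfu = 0.28604 × 2.75954 = 0.789.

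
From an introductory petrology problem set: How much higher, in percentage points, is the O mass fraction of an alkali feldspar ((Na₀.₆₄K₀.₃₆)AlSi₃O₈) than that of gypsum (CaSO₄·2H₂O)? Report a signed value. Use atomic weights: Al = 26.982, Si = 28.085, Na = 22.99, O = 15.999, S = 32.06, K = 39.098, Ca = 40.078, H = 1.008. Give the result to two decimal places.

O in (Na₀.₆₄K₀.₃₆)AlSi₃O₈: molar mass 268.018 g/mol; 8×15.999 = 127.992 g → 47.76 wt%.
O in CaSO₄·2H₂O: molar mass 172.164 g/mol; 6×15.999 = 95.994 g → 55.76 wt%.
Difference = 47.76 − 55.76 = -8.00 percentage points.

-8.00 percentage points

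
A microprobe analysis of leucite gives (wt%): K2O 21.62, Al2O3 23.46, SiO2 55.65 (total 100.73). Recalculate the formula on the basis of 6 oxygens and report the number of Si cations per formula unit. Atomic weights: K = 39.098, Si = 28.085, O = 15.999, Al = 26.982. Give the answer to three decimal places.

21.62 wt% K2O ÷ 94.195 g/mol = 0.22952 mol, giving 0.45904 K and 0.22952 O.
23.46 wt% Al2O3 ÷ 101.961 g/mol = 0.23009 mol, giving 0.46018 Al and 0.69027 O.
55.65 wt% SiO2 ÷ 60.083 g/mol = 0.92622 mol, giving 0.92622 Si and 1.85244 O.
Oxygen sums to 2.77223; scaling by 6/2.77223 = 2.16432 puts the formula on 6 O.
Si: 0.92622 × 2.16432 = 2.005 atoms per formula unit.

2.005 Si apfu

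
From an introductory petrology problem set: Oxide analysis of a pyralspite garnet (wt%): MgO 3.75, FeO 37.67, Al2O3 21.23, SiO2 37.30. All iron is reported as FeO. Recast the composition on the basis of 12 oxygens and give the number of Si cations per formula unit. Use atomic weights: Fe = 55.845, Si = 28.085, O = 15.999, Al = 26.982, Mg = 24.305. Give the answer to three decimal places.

3.000 Si apfu

MgO (M=40.304): mol = 0.09304; Mg = 0.09304, O = 0.09304.
FeO (M=71.844): mol = 0.52433; Fe = 0.52433, O = 0.52433.
Al2O3 (M=101.961): mol = 0.20822; Al = 0.41644, O = 0.62466.
SiO2 (M=60.083): mol = 0.62081; Si = 0.62081, O = 1.24162.
ΣO = 2.48365; factor = 12/ΣO = 4.83160.
Si apfu = 0.62081 × 4.83160 = 3.000.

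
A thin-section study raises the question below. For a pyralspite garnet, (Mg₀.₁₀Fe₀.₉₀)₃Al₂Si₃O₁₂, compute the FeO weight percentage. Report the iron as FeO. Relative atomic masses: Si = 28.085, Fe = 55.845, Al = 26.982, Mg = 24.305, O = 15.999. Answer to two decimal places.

M((Mg₀.₁₀Fe₀.₉₀)₃Al₂Si₃O₁₂) = 488.280 g/mol; M(FeO) = 71.844 g/mol.
Moles FeO per formula unit = 2.70 Fe ÷ 1 = 2.7000.
FeO fraction = (2.7000 × 71.844) / 488.280 = 193.979/488.280 = 0.3973.

39.73 wt%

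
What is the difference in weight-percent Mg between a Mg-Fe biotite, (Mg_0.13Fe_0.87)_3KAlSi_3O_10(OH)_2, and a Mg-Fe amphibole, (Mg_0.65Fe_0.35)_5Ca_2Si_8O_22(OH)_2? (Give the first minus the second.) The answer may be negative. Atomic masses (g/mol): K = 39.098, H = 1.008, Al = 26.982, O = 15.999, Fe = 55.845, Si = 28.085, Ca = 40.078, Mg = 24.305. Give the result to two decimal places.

-7.21 percentage points

Mg in (Mg_0.13Fe_0.87)_3KAlSi_3O_10(OH)_2: molar mass 499.573 g/mol; 0.39×24.305 = 9.479 g → 1.90 wt%.
Mg in (Mg_0.65Fe_0.35)_5Ca_2Si_8O_22(OH)_2: molar mass 867.548 g/mol; 3.25×24.305 = 78.991 g → 9.11 wt%.
Difference = 1.90 − 9.11 = -7.21 percentage points.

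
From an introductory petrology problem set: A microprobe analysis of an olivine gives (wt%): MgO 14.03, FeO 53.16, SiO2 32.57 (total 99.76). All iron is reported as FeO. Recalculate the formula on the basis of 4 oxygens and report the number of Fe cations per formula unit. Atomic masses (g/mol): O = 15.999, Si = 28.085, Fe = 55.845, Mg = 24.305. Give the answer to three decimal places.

1.363 Fe apfu

MgO: 14.03/40.304 = 0.34810 mol → 0.34810 mol Mg, 0.34810 mol O.
FeO: 53.16/71.844 = 0.73994 mol → 0.73994 mol Fe, 0.73994 mol O.
SiO2: 32.57/60.083 = 0.54208 mol → 0.54208 mol Si, 1.08416 mol O.
Total oxygen = 2.17220 mol. Normalization factor = 4/2.17220 = 1.84145.
Fe per 4 O = 0.73994 × 1.84145 = 1.363.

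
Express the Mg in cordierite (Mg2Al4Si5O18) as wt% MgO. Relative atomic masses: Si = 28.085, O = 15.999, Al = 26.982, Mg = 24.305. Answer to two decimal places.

Formula mass = 584.945 g/mol.
2 Mg → 2.0000 mol MgO per formula unit; M(MgO) = 40.304, so MgO mass = 80.608 g.
80.608/584.945 × 100 = 13.78 wt%.

13.78 wt%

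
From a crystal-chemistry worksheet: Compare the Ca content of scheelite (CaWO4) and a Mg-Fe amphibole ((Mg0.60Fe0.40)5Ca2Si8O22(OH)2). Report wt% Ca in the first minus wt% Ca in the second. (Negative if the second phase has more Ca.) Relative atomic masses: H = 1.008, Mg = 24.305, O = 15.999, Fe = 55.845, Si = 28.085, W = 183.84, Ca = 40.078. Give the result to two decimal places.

4.76 percentage points

First mineral: 40.078 g Ca in 287.914 g formula = 13.92 wt% Ca.
Second mineral: 80.156 g Ca in 875.433 g formula = 9.16 wt% Ca.
13.92% − 9.16% gives a difference of 4.76 percentage points.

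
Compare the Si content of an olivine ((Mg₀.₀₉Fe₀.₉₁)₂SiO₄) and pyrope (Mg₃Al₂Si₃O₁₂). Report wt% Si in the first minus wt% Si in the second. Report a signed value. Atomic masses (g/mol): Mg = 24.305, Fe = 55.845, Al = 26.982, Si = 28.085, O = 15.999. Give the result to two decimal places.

M((Mg₀.₀₉Fe₀.₉₁)₂SiO₄) = 198.094 g/mol, so wt% Si = 28.085/198.094 × 100 = 14.18%.
M(Mg₃Al₂Si₃O₁₂) = 403.122 g/mol, so wt% Si = 84.255/403.122 × 100 = 20.90%.
14.18 − 20.90 = -6.72 pp.

-6.72 percentage points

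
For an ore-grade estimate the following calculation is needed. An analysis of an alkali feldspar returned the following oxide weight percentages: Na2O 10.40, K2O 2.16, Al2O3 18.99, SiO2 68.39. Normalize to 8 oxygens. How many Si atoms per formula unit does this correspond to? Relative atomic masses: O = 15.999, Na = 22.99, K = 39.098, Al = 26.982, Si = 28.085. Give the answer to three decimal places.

3.009 Si apfu

10.40 wt% Na2O ÷ 61.979 g/mol = 0.16780 mol, giving 0.33560 Na and 0.16780 O.
2.16 wt% K2O ÷ 94.195 g/mol = 0.02293 mol, giving 0.04586 K and 0.02293 O.
18.99 wt% Al2O3 ÷ 101.961 g/mol = 0.18625 mol, giving 0.37250 Al and 0.55875 O.
68.39 wt% SiO2 ÷ 60.083 g/mol = 1.13826 mol, giving 1.13826 Si and 2.27652 O.
Oxygen sums to 3.02600; scaling by 8/3.02600 = 2.64375 puts the formula on 8 O.
Si: 1.13826 × 2.64375 = 3.009 atoms per formula unit.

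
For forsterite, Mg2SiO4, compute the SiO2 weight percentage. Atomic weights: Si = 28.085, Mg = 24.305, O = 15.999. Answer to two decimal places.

M(Mg2SiO4) = 140.691 g/mol; M(SiO2) = 60.083 g/mol.
Moles SiO2 per formula unit = 1 Si ÷ 1 = 1.0000.
SiO2 fraction = (1.0000 × 60.083) / 140.691 = 60.083/140.691 = 0.4271.

42.71 wt%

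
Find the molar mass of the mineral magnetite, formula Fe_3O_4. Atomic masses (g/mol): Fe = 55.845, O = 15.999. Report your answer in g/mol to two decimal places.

M = 3×55.845 + 4×15.999

231.53 g/mol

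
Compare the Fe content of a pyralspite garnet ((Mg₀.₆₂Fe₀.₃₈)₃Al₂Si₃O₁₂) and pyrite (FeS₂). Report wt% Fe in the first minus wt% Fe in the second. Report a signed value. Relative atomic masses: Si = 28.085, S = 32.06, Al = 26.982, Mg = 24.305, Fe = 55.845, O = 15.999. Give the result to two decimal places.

M((Mg₀.₆₂Fe₀.₃₈)₃Al₂Si₃O₁₂) = 439.078 g/mol, so wt% Fe = 63.663/439.078 × 100 = 14.50%.
M(FeS₂) = 119.965 g/mol, so wt% Fe = 55.845/119.965 × 100 = 46.55%.
14.50 − 46.55 = -32.05 pp.

-32.05 percentage points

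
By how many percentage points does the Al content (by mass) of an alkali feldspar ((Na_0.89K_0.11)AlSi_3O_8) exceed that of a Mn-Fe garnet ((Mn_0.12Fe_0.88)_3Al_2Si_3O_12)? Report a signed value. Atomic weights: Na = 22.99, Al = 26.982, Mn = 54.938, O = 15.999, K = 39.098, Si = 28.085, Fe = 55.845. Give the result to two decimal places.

M((Na_0.89K_0.11)AlSi_3O_8) = 263.991 g/mol, so wt% Al = 26.982/263.991 × 100 = 10.22%.
M((Mn_0.12Fe_0.88)_3Al_2Si_3O_12) = 497.415 g/mol, so wt% Al = 53.964/497.415 × 100 = 10.85%.
10.22 − 10.85 = -0.63 pp.

-0.63 percentage points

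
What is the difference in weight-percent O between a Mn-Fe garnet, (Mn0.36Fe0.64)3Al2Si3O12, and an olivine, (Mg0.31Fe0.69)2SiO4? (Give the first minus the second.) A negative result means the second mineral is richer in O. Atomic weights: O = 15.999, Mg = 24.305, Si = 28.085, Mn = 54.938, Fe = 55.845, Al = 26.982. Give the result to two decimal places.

3.91 percentage points

M((Mn0.36Fe0.64)3Al2Si3O12) = 496.762 g/mol, so wt% O = 191.988/496.762 × 100 = 38.65%.
M((Mg0.31Fe0.69)2SiO4) = 184.216 g/mol, so wt% O = 63.996/184.216 × 100 = 34.74%.
38.65 − 34.74 = 3.91 pp.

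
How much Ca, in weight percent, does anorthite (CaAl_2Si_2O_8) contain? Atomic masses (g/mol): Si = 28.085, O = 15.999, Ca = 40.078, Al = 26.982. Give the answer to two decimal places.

14.41 weight percent

M(CaAl_2Si_2O_8) = 278.204 g/mol.
Ca contributes 1 × 40.078 = 40.078 g per mole.
40.078/278.204 = 0.1441 → 14.41%.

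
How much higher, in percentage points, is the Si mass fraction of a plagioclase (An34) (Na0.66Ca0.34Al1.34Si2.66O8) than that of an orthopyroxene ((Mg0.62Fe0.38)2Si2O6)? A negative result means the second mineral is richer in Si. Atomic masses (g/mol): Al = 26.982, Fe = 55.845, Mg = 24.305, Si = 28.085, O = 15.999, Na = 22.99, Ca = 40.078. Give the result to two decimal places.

First mineral: 74.706 g Si in 267.654 g formula = 27.91 wt% Si.
Second mineral: 56.170 g Si in 224.744 g formula = 24.99 wt% Si.
27.91% − 24.99% gives a difference of 2.92 percentage points.

2.92 percentage points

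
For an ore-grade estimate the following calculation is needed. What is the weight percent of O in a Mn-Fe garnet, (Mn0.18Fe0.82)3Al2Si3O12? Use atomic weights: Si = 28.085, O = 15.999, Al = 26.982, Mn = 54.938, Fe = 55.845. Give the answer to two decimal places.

Formula mass = 0.54*54.938 + 2.46*55.845 + 2*26.982 + 3*28.085 + 12*15.999 = 497.252 g/mol, of which 191.988 g is O.
So O makes up 191.988/497.252 = 0.3861 of the mass, i.e. 38.61%.

38.61 weight percent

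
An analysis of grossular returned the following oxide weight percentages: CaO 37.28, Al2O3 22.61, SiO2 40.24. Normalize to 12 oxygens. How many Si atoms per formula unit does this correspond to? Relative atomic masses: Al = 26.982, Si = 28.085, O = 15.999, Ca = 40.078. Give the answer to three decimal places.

3.011 Si apfu

37.28 wt% CaO ÷ 56.077 g/mol = 0.66480 mol, giving 0.66480 Ca and 0.66480 O.
22.61 wt% Al2O3 ÷ 101.961 g/mol = 0.22175 mol, giving 0.44350 Al and 0.66525 O.
40.24 wt% SiO2 ÷ 60.083 g/mol = 0.66974 mol, giving 0.66974 Si and 1.33948 O.
Oxygen sums to 2.66953; scaling by 12/2.66953 = 4.49517 puts the formula on 12 O.
Si: 0.66974 × 4.49517 = 3.011 atoms per formula unit.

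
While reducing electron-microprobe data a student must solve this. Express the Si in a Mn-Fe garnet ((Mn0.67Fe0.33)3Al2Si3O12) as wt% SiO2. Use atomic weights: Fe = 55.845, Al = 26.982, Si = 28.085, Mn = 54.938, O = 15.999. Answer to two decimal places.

Formula mass = 495.919 g/mol.
3 Si → 3.0000 mol SiO2 per formula unit; M(SiO2) = 60.083, so SiO2 mass = 180.249 g.
180.249/495.919 × 100 = 36.35 wt%.

36.35 wt%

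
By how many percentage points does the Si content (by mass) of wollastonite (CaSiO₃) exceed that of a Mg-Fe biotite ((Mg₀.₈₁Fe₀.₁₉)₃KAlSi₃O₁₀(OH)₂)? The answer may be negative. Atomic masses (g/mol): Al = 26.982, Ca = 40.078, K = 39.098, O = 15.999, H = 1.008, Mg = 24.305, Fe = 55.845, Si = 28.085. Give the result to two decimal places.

4.82 percentage points

M(CaSiO₃) = 116.160 g/mol, so wt% Si = 28.085/116.160 × 100 = 24.18%.
M((Mg₀.₈₁Fe₀.₁₉)₃KAlSi₃O₁₀(OH)₂) = 435.232 g/mol, so wt% Si = 84.255/435.232 × 100 = 19.36%.
24.18 − 19.36 = 4.82 pp.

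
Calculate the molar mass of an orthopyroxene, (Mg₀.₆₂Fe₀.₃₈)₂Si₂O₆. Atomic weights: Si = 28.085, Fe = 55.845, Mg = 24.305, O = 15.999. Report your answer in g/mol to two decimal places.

224.74 g/mol

Mg: 1.24 × 24.305 = 30.1382
Fe: 0.76 × 55.845 = 42.4422
Si: 2 × 28.085 = 56.1700
O: 6 × 15.999 = 95.9940
Summing the contributions gives the formula mass.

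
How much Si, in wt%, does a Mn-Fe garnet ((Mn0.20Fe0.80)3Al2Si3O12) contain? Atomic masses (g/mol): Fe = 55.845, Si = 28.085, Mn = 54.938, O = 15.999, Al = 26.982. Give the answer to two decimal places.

Molar mass of (Mn0.20Fe0.80)3Al2Si3O12: 0.60×54.938 + 2.40×55.845 + 2×26.982 + 3×28.085 + 12×15.999 = 497.198 g/mol.
Mass of Si per formula unit: 3 × 28.085 = 84.255 g.
Weight fraction Si = 84.255 / 497.198 = 0.1695.

16.95 wt%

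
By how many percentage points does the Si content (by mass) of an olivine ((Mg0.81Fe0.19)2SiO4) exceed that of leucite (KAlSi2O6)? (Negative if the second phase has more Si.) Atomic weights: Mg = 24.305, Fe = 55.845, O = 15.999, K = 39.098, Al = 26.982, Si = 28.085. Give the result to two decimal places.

M((Mg0.81Fe0.19)2SiO4) = 152.676 g/mol, so wt% Si = 28.085/152.676 × 100 = 18.40%.
M(KAlSi2O6) = 218.244 g/mol, so wt% Si = 56.170/218.244 × 100 = 25.74%.
18.40 − 25.74 = -7.34 pp.

-7.34 percentage points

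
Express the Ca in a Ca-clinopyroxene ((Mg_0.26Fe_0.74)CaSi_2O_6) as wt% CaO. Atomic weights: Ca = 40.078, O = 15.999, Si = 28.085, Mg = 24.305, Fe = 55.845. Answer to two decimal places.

23.38 wt%

Molar mass of (Mg_0.26Fe_0.74)CaSi_2O_6 = 0.26*24.305 + 0.74*55.845 + 1*40.078 + 2*28.085 + 6*15.999 = 239.887 g/mol.
Each formula unit contains 1 Ca, equivalent to 1/1 = 1.0000 mol CaO.
M(CaO) = 1×40.078 + 1×15.999 = 56.077 g/mol.
Mass of CaO per formula unit = 1.0000 × 56.077 = 56.077 g.
CaO wt% = 56.077 / 239.887 × 100 = 23.38%.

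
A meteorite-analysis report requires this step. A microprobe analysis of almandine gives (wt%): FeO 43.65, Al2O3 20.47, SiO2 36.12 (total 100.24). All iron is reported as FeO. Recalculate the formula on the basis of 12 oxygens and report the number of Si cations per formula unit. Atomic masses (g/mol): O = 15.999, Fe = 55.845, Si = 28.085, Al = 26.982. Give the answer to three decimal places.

2.991 Si apfu

43.65 wt% FeO ÷ 71.844 g/mol = 0.60757 mol, giving 0.60757 Fe and 0.60757 O.
20.47 wt% Al2O3 ÷ 101.961 g/mol = 0.20076 mol, giving 0.40152 Al and 0.60228 O.
36.12 wt% SiO2 ÷ 60.083 g/mol = 0.60117 mol, giving 0.60117 Si and 1.20234 O.
Oxygen sums to 2.41219; scaling by 12/2.41219 = 4.97473 puts the formula on 12 O.
Si: 0.60117 × 4.97473 = 2.991 atoms per formula unit.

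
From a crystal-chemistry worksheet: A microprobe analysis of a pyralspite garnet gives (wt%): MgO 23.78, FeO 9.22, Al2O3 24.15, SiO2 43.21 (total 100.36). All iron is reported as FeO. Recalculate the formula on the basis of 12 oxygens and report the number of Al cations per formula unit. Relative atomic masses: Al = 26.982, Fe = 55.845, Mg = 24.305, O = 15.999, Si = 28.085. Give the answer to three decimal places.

MgO: 23.78/40.304 = 0.59002 mol → 0.59002 mol Mg, 0.59002 mol O.
FeO: 9.22/71.844 = 0.12833 mol → 0.12833 mol Fe, 0.12833 mol O.
Al2O3: 24.15/101.961 = 0.23686 mol → 0.47372 mol Al, 0.71058 mol O.
SiO2: 43.21/60.083 = 0.71917 mol → 0.71917 mol Si, 1.43834 mol O.
Total oxygen = 2.86727 mol. Normalization factor = 12/2.86727 = 4.18517.
Al per 12 O = 0.47372 × 4.18517 = 1.983.

1.983 Al apfu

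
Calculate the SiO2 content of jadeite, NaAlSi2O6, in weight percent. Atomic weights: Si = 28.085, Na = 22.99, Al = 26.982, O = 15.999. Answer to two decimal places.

M(NaAlSi2O6) = 202.136 g/mol; M(SiO2) = 60.083 g/mol.
Moles SiO2 per formula unit = 2 Si ÷ 1 = 2.0000.
SiO2 fraction = (2.0000 × 60.083) / 202.136 = 120.166/202.136 = 0.5945.

59.45 wt%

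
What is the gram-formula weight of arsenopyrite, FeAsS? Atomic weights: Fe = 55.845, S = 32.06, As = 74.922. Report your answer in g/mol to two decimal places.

162.83 g/mol

M = 1(55.845) + 1(74.922) + 1(32.06)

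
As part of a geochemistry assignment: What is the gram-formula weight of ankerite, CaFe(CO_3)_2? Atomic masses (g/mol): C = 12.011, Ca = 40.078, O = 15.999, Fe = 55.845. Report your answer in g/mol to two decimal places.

215.94 g/mol

Ca: 1 × 40.078 = 40.0780
Fe: 1 × 55.845 = 55.8450
C: 2 × 12.011 = 24.0220
O: 6 × 15.999 = 95.9940
Summing the contributions gives the formula mass.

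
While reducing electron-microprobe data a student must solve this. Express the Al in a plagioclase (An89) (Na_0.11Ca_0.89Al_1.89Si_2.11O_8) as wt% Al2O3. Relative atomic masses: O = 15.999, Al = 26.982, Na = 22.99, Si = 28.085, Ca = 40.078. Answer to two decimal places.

34.85 wt%

Molar mass of Na_0.11Ca_0.89Al_1.89Si_2.11O_8 = 0.11·22.99 + 0.89·40.078 + 1.89·26.982 + 2.11·28.085 + 8·15.999 = 276.446 g/mol.
Each formula unit contains 1.89 Al, equivalent to 1.89/2 = 0.9450 mol Al2O3.
M(Al2O3) = 2×26.982 + 3×15.999 = 101.961 g/mol.
Mass of Al2O3 per formula unit = 0.9450 × 101.961 = 96.353 g.
Al2O3 wt% = 96.353 / 276.446 × 100 = 34.85%.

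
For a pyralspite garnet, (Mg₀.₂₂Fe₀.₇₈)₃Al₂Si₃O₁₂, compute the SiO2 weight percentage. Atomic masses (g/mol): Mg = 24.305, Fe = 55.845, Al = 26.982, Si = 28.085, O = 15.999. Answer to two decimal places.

37.79 wt%

Formula mass = 476.926 g/mol.
3 Si → 3.0000 mol SiO2 per formula unit; M(SiO2) = 60.083, so SiO2 mass = 180.249 g.
180.249/476.926 × 100 = 37.79 wt%.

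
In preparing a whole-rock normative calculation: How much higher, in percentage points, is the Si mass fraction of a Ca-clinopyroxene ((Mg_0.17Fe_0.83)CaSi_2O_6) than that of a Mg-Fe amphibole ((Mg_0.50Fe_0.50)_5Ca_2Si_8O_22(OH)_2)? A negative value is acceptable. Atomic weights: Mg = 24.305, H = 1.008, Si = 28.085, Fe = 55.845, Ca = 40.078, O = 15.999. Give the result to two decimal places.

-2.07 percentage points

Si in (Mg_0.17Fe_0.83)CaSi_2O_6: molar mass 242.725 g/mol; 2×28.085 = 56.170 g → 23.14 wt%.
Si in (Mg_0.50Fe_0.50)_5Ca_2Si_8O_22(OH)_2: molar mass 891.203 g/mol; 8×28.085 = 224.680 g → 25.21 wt%.
Difference = 23.14 − 25.21 = -2.07 percentage points.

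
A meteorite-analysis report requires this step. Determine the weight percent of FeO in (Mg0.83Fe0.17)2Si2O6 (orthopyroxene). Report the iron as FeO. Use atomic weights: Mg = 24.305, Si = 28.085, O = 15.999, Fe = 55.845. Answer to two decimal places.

11.55 wt%

Molar mass of (Mg0.83Fe0.17)2Si2O6 = 1.66×24.305 + 0.34×55.845 + 2×28.085 + 6×15.999 = 211.498 g/mol.
Each formula unit contains 0.34 Fe, equivalent to 0.34/1 = 0.3400 mol FeO.
M(FeO) = 1×55.845 + 1×15.999 = 71.844 g/mol.
Mass of FeO per formula unit = 0.3400 × 71.844 = 24.427 g.
FeO wt% = 24.427 / 211.498 × 100 = 11.55%.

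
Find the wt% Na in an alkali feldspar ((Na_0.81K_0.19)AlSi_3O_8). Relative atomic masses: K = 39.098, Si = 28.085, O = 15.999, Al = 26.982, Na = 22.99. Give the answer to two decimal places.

7.02 wt%

M((Na_0.81K_0.19)AlSi_3O_8) = 265.280 g/mol.
Na contributes 0.81 × 22.99 = 18.622 g per mole.
18.622/265.280 = 0.0702 → 7.02%.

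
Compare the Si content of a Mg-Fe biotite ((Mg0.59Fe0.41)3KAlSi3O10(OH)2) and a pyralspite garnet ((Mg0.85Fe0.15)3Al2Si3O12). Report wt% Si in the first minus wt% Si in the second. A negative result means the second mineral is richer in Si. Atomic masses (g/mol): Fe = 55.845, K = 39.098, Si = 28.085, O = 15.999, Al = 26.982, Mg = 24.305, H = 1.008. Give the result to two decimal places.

First mineral: 84.255 g Si in 456.048 g formula = 18.48 wt% Si.
Second mineral: 84.255 g Si in 417.315 g formula = 20.19 wt% Si.
18.48% − 20.19% gives a difference of -1.71 percentage points.

-1.71 percentage points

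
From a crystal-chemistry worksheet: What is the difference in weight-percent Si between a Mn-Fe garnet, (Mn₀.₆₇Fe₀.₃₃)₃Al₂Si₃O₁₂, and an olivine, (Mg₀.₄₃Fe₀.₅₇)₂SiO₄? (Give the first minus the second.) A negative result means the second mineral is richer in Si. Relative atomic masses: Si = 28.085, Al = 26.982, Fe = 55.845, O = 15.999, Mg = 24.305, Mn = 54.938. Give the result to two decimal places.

1.09 percentage points

Si in (Mn₀.₆₇Fe₀.₃₃)₃Al₂Si₃O₁₂: molar mass 495.919 g/mol; 3×28.085 = 84.255 g → 16.99 wt%.
Si in (Mg₀.₄₃Fe₀.₅₇)₂SiO₄: molar mass 176.647 g/mol; 1×28.085 = 28.085 g → 15.90 wt%.
Difference = 16.99 − 15.90 = 1.09 percentage points.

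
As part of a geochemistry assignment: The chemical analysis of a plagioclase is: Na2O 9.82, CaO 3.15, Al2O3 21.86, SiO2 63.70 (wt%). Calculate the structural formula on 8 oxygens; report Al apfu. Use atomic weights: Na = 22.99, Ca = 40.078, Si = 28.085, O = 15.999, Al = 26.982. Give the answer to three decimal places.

Na2O (M=61.979): mol = 0.15844; Na = 0.31688, O = 0.15844.
CaO (M=56.077): mol = 0.05617; Ca = 0.05617, O = 0.05617.
Al2O3 (M=101.961): mol = 0.21440; Al = 0.42880, O = 0.64320.
SiO2 (M=60.083): mol = 1.06020; Si = 1.06020, O = 2.12040.
ΣO = 2.97821; factor = 8/ΣO = 2.68618.
Al apfu = 0.42880 × 2.68618 = 1.152.

1.152 Al apfu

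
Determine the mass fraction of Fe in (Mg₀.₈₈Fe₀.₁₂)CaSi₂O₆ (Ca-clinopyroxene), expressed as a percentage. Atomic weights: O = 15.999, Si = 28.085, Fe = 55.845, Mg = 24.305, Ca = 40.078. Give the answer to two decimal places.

Molar mass of (Mg₀.₈₈Fe₀.₁₂)CaSi₂O₆: 0.88*24.305 + 0.12*55.845 + 1*40.078 + 2*28.085 + 6*15.999 = 220.332 g/mol.
Mass of Fe per formula unit: 0.12 × 55.845 = 6.701 g.
Weight fraction Fe = 6.701 / 220.332 = 0.0304.

3.04 mass %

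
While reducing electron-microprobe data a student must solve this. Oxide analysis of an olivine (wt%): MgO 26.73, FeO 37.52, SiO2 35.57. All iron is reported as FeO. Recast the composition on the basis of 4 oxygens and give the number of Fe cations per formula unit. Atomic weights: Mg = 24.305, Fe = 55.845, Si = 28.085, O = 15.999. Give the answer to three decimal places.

0.882 Fe apfu

MgO (M=40.304): mol = 0.66321; Mg = 0.66321, O = 0.66321.
FeO (M=71.844): mol = 0.52224; Fe = 0.52224, O = 0.52224.
SiO2 (M=60.083): mol = 0.59201; Si = 0.59201, O = 1.18402.
ΣO = 2.36947; factor = 4/ΣO = 1.68814.
Fe apfu = 0.52224 × 1.68814 = 0.882.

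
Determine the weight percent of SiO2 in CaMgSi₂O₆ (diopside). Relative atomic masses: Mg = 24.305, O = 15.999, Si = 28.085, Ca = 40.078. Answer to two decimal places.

Molar mass of CaMgSi₂O₆ = 1×40.078 + 1×24.305 + 2×28.085 + 6×15.999 = 216.547 g/mol.
Each formula unit contains 2 Si, equivalent to 2/1 = 2.0000 mol SiO2.
M(SiO2) = 1×28.085 + 2×15.999 = 60.083 g/mol.
Mass of SiO2 per formula unit = 2.0000 × 60.083 = 120.166 g.
SiO2 wt% = 120.166 / 216.547 × 100 = 55.49%.

55.49 wt%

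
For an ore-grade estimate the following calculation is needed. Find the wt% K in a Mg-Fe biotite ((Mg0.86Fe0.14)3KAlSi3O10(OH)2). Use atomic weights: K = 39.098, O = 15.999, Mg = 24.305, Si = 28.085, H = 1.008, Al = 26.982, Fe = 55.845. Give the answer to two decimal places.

Molar mass of (Mg0.86Fe0.14)3KAlSi3O10(OH)2: 2.58·24.305 + 0.42·55.845 + 1·39.098 + 1·26.982 + 3·28.085 + 12·15.999 + 2·1.008 = 430.501 g/mol.
Mass of K per formula unit: 1 × 39.098 = 39.098 g.
Weight fraction K = 39.098 / 430.501 = 0.0908.

9.08 weight percent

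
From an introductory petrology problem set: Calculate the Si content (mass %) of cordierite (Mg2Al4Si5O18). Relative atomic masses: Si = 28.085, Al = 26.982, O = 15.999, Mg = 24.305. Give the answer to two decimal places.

24.01 mass %

M(Mg2Al4Si5O18) = 584.945 g/mol.
Si contributes 5 × 28.085 = 140.425 g per mole.
140.425/584.945 = 0.2401 → 24.01%.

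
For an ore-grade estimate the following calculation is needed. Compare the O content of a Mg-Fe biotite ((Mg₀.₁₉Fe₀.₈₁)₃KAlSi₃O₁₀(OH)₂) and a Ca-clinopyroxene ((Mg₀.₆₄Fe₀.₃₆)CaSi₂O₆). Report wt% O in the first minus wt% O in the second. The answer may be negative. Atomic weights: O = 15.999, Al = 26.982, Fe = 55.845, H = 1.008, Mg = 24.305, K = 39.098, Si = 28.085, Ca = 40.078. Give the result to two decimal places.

First mineral: 191.988 g O in 493.896 g formula = 38.87 wt% O.
Second mineral: 95.994 g O in 227.901 g formula = 42.12 wt% O.
38.87% − 42.12% gives a difference of -3.25 percentage points.

-3.25 percentage points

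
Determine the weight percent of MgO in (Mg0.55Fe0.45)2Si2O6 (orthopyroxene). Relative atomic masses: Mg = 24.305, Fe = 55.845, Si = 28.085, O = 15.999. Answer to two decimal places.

Molar mass of (Mg0.55Fe0.45)2Si2O6 = 1.10*24.305 + 0.90*55.845 + 2*28.085 + 6*15.999 = 229.160 g/mol.
Each formula unit contains 1.10 Mg, equivalent to 1.10/1 = 1.1000 mol MgO.
M(MgO) = 1×24.305 + 1×15.999 = 40.304 g/mol.
Mass of MgO per formula unit = 1.1000 × 40.304 = 44.334 g.
MgO wt% = 44.334 / 229.160 × 100 = 19.35%.

19.35 wt%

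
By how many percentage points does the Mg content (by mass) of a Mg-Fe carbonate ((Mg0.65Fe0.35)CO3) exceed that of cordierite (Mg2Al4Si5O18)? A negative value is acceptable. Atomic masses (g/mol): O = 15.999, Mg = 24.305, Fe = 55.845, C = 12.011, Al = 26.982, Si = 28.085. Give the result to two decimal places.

8.26 percentage points

M((Mg0.65Fe0.35)CO3) = 95.352 g/mol, so wt% Mg = 15.798/95.352 × 100 = 16.57%.
M(Mg2Al4Si5O18) = 584.945 g/mol, so wt% Mg = 48.610/584.945 × 100 = 8.31%.
16.57 − 8.31 = 8.26 pp.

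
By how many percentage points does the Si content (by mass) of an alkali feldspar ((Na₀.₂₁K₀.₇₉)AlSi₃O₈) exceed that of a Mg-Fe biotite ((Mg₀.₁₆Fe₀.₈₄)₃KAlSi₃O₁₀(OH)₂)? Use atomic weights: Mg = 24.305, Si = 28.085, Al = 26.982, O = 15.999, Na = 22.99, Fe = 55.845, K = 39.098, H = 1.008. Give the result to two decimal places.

13.68 percentage points

Si in (Na₀.₂₁K₀.₇₉)AlSi₃O₈: molar mass 274.944 g/mol; 3×28.085 = 84.255 g → 30.64 wt%.
Si in (Mg₀.₁₆Fe₀.₈₄)₃KAlSi₃O₁₀(OH)₂: molar mass 496.735 g/mol; 3×28.085 = 84.255 g → 16.96 wt%.
Difference = 30.64 − 16.96 = 13.68 percentage points.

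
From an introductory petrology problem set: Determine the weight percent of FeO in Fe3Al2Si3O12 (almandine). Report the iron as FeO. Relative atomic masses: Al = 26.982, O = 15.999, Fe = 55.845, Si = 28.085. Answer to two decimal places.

43.30 wt%

M(Fe3Al2Si3O12) = 497.742 g/mol; M(FeO) = 71.844 g/mol.
Moles FeO per formula unit = 3 Fe ÷ 1 = 3.0000.
FeO fraction = (3.0000 × 71.844) / 497.742 = 215.532/497.742 = 0.4330.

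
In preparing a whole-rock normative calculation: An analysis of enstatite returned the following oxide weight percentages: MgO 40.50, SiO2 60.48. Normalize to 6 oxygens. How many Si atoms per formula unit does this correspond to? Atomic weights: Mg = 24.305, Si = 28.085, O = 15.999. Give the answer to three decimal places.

MgO (M=40.304): mol = 1.00486; Mg = 1.00486, O = 1.00486.
SiO2 (M=60.083): mol = 1.00661; Si = 1.00661, O = 2.01322.
ΣO = 3.01808; factor = 6/ΣO = 1.98802.
Si apfu = 1.00661 × 1.98802 = 2.001.

2.001 Si apfu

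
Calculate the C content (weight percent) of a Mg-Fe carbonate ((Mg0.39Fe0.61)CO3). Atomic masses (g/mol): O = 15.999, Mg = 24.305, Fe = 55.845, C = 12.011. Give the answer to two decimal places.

11.60 weight percent

Formula mass = 0.39×24.305 + 0.61×55.845 + 1×12.011 + 3×15.999 = 103.552 g/mol, of which 12.011 g is C.
So C makes up 12.011/103.552 = 0.1160 of the mass, i.e. 11.60%.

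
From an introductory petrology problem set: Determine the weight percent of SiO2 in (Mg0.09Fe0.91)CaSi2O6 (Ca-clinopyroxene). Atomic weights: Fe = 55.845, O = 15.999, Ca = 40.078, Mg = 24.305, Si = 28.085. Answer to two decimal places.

49.00 wt%

Formula mass = 245.248 g/mol.
2 Si → 2.0000 mol SiO2 per formula unit; M(SiO2) = 60.083, so SiO2 mass = 120.166 g.
120.166/245.248 × 100 = 49.00 wt%.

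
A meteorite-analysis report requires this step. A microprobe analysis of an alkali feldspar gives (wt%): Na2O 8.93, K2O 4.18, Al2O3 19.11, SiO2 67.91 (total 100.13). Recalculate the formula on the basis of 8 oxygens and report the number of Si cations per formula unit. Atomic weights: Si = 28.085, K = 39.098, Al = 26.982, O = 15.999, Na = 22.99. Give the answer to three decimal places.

Na2O: 8.93/61.979 = 0.14408 mol → 0.28816 mol Na, 0.14408 mol O.
K2O: 4.18/94.195 = 0.04438 mol → 0.08876 mol K, 0.04438 mol O.
Al2O3: 19.11/101.961 = 0.18742 mol → 0.37484 mol Al, 0.56226 mol O.
SiO2: 67.91/60.083 = 1.13027 mol → 1.13027 mol Si, 2.26054 mol O.
Total oxygen = 3.01126 mol. Normalization factor = 8/3.01126 = 2.65670.
Si per 8 O = 1.13027 × 2.65670 = 3.003.

3.003 Si apfu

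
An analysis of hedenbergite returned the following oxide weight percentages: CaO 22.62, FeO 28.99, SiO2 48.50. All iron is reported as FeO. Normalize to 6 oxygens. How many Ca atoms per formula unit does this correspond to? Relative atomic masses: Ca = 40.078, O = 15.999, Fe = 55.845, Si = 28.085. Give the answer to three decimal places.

1.000 Ca apfu

CaO (M=56.077): mol = 0.40337; Ca = 0.40337, O = 0.40337.
FeO (M=71.844): mol = 0.40351; Fe = 0.40351, O = 0.40351.
SiO2 (M=60.083): mol = 0.80722; Si = 0.80722, O = 1.61444.
ΣO = 2.42132; factor = 6/ΣO = 2.47799.
Ca apfu = 0.40337 × 2.47799 = 1.000.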